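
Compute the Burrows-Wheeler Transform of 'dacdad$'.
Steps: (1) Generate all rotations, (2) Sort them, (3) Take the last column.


Rotations (sorted):
  0: $dacdad -> last char: d
  1: acdad$d -> last char: d
  2: ad$dacd -> last char: d
  3: cdad$da -> last char: a
  4: d$dacda -> last char: a
  5: dacdad$ -> last char: $
  6: dad$dac -> last char: c


BWT = dddaa$c


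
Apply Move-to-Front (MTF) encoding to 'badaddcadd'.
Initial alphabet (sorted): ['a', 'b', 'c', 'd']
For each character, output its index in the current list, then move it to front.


MTF encoding:
'b': index 1 in ['a', 'b', 'c', 'd'] -> ['b', 'a', 'c', 'd']
'a': index 1 in ['b', 'a', 'c', 'd'] -> ['a', 'b', 'c', 'd']
'd': index 3 in ['a', 'b', 'c', 'd'] -> ['d', 'a', 'b', 'c']
'a': index 1 in ['d', 'a', 'b', 'c'] -> ['a', 'd', 'b', 'c']
'd': index 1 in ['a', 'd', 'b', 'c'] -> ['d', 'a', 'b', 'c']
'd': index 0 in ['d', 'a', 'b', 'c'] -> ['d', 'a', 'b', 'c']
'c': index 3 in ['d', 'a', 'b', 'c'] -> ['c', 'd', 'a', 'b']
'a': index 2 in ['c', 'd', 'a', 'b'] -> ['a', 'c', 'd', 'b']
'd': index 2 in ['a', 'c', 'd', 'b'] -> ['d', 'a', 'c', 'b']
'd': index 0 in ['d', 'a', 'c', 'b'] -> ['d', 'a', 'c', 'b']


Output: [1, 1, 3, 1, 1, 0, 3, 2, 2, 0]


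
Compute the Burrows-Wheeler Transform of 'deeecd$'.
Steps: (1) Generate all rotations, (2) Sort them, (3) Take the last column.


Rotations (sorted):
  0: $deeecd -> last char: d
  1: cd$deee -> last char: e
  2: d$deeec -> last char: c
  3: deeecd$ -> last char: $
  4: ecd$dee -> last char: e
  5: eecd$de -> last char: e
  6: eeecd$d -> last char: d


BWT = dec$eed


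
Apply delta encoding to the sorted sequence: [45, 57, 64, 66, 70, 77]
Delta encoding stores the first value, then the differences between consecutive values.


First value: 45
Deltas:
  57 - 45 = 12
  64 - 57 = 7
  66 - 64 = 2
  70 - 66 = 4
  77 - 70 = 7


Delta encoded: [45, 12, 7, 2, 4, 7]


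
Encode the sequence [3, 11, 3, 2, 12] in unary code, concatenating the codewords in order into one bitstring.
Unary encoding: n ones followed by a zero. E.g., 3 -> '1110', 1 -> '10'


Encode each number as n ones followed by a terminating 0:
  3 -> 1110 (4 bits)
  11 -> 111111111110 (12 bits)
  3 -> 1110 (4 bits)
  2 -> 110 (3 bits)
  12 -> 1111111111110 (13 bits)
Total length = 4 + 12 + 4 + 3 + 13 = 36 bits.

Unary([3, 11, 3, 2, 12]) = 111011111111111011101101111111111110 (36 bits)


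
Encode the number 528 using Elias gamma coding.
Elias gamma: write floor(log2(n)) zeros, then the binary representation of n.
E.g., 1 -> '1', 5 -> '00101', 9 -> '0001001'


num_bits = floor(log2(528)) + 1 = 10
leading_zeros = num_bits - 1 = 9
binary(528) = 1000010000

Elias gamma(528) = '000000000' + '1000010000' = 0000000001000010000 (19 bits)


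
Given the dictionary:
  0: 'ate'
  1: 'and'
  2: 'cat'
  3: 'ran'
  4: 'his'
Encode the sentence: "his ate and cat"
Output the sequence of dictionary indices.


Look up each word in the dictionary:
  'his' -> 4
  'ate' -> 0
  'and' -> 1
  'cat' -> 2

Encoded: [4, 0, 1, 2]


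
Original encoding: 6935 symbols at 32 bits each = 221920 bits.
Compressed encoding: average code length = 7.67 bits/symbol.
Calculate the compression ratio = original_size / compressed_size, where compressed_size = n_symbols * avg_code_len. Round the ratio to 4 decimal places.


original_size = n_symbols * orig_bits = 6935 * 32 = 221920 bits
compressed_size = n_symbols * avg_code_len = 6935 * 7.67 = 53191.45 bits
ratio = original_size / compressed_size = 221920 / 53191.45 = 4.1721

Compression ratio = 4.1721


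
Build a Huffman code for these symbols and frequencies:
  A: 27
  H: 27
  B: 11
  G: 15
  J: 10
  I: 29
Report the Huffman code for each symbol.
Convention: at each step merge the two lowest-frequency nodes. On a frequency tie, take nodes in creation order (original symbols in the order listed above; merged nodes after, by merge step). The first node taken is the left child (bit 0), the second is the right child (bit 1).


Huffman tree construction:
Step 1: Merge J(10) + B(11) = 21
Step 2: Merge G(15) + (J+B)(21) = 36
Step 3: Merge A(27) + H(27) = 54
Step 4: Merge I(29) + (G+(J+B))(36) = 65
Step 5: Merge (A+H)(54) + (I+(G+(J+B)))(65) = 119
Read each symbol's code off the tree from the root (left child = 0, right child = 1).

Codes:
  A: 00 (length 2)
  H: 01 (length 2)
  B: 1111 (length 4)
  G: 110 (length 3)
  J: 1110 (length 4)
  I: 10 (length 2)
Average code length: 295/119 = 2.4790 bits/symbol


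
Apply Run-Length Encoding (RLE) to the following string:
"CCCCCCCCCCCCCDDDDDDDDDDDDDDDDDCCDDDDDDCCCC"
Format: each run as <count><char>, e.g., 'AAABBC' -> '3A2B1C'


Scanning runs left to right:
  i=0: run of 'C' x 13 -> '13C'
  i=13: run of 'D' x 17 -> '17D'
  i=30: run of 'C' x 2 -> '2C'
  i=32: run of 'D' x 6 -> '6D'
  i=38: run of 'C' x 4 -> '4C'

RLE = 13C17D2C6D4C


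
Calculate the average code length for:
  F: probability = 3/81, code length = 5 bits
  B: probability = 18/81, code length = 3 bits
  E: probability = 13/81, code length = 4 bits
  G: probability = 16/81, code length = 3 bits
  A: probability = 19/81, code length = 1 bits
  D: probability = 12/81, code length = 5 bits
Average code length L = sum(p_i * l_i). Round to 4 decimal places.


Weighted contributions p_i * l_i:
  F: (3/81) * 5 = 15/81
  B: (18/81) * 3 = 54/81
  E: (13/81) * 4 = 52/81
  G: (16/81) * 3 = 48/81
  A: (19/81) * 1 = 19/81
  D: (12/81) * 5 = 60/81
Sum = (15 + 54 + 52 + 48 + 19 + 60)/81 = 248/81

L = 248/81 = 3.0617 bits/symbol


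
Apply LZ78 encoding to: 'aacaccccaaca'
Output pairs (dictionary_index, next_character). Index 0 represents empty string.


LZ78 encoding steps:
Dictionary: {0: ''}
Step 1: w='' (idx 0), next='a' -> output (0, 'a'), add 'a' as idx 1
Step 2: w='a' (idx 1), next='c' -> output (1, 'c'), add 'ac' as idx 2
Step 3: w='ac' (idx 2), next='c' -> output (2, 'c'), add 'acc' as idx 3
Step 4: w='' (idx 0), next='c' -> output (0, 'c'), add 'c' as idx 4
Step 5: w='c' (idx 4), next='a' -> output (4, 'a'), add 'ca' as idx 5
Step 6: w='ac' (idx 2), next='a' -> output (2, 'a'), add 'aca' as idx 6


Encoded: [(0, 'a'), (1, 'c'), (2, 'c'), (0, 'c'), (4, 'a'), (2, 'a')]


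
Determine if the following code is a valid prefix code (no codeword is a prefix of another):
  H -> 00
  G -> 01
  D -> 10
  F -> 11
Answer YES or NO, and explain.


Checking each pair (does one codeword prefix another?):
  H='00' vs G='01': no prefix
  H='00' vs D='10': no prefix
  H='00' vs F='11': no prefix
  G='01' vs H='00': no prefix
  G='01' vs D='10': no prefix
  G='01' vs F='11': no prefix
  D='10' vs H='00': no prefix
  D='10' vs G='01': no prefix
  D='10' vs F='11': no prefix
  F='11' vs H='00': no prefix
  F='11' vs G='01': no prefix
  F='11' vs D='10': no prefix
No violation found over all pairs.

YES -- this is a valid prefix code. No codeword is a prefix of any other codeword.


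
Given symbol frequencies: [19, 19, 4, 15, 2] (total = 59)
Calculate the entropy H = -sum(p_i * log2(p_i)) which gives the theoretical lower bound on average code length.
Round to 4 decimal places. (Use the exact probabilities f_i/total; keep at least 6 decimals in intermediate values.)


Per-symbol terms -p_i * log2(p_i) with p_i = f_i/59:
  p = 19/59 = 0.322034: log2(p) = -1.634716, -p*log2(p) = 0.526434
  p = 19/59 = 0.322034: log2(p) = -1.634716, -p*log2(p) = 0.526434
  p = 4/59 = 0.067797: log2(p) = -3.882643, -p*log2(p) = 0.263230
  p = 15/59 = 0.254237: log2(p) = -1.975752, -p*log2(p) = 0.502310
  p = 2/59 = 0.033898: log2(p) = -4.882643, -p*log2(p) = 0.165513
H = 0.526434 + 0.526434 + 0.263230 + 0.502310 + 0.165513 = 1.983921

H = 1.9839 bits/symbol


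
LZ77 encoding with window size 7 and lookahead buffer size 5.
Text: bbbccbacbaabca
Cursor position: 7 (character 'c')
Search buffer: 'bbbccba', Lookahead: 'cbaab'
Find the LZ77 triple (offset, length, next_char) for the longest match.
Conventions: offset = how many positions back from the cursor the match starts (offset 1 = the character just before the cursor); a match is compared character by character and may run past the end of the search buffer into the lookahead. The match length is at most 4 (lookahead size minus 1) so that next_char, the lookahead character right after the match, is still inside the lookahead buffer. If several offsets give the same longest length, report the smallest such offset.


Try each offset into the search buffer:
  offset=1 (pos 6, char 'a'): match length 0
  offset=2 (pos 5, char 'b'): match length 0
  offset=3 (pos 4, char 'c'): match length 3
  offset=4 (pos 3, char 'c'): match length 1
  offset=5 (pos 2, char 'b'): match length 0
  offset=6 (pos 1, char 'b'): match length 0
  offset=7 (pos 0, char 'b'): match length 0
Longest match has length 3 at offset 3.
next_char = character at position 7 + 3 = 10 -> 'a'

Best match: offset=3, length=3 (matching 'cba' starting at position 4)
LZ77 triple: (3, 3, 'a')


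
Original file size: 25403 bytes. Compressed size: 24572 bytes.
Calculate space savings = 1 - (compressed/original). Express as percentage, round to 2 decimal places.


ratio = compressed/original = 24572/25403 = 0.967287
savings = 1 - ratio = 1 - 0.967287 = 0.032713
as a percentage: 0.032713 * 100 = 3.27%

Space savings = 1 - 24572/25403 = 3.27%


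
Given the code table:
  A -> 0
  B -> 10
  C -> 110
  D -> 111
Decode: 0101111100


Decoding:
0 -> A
10 -> B
111 -> D
110 -> C
0 -> A


Result: ABDCA


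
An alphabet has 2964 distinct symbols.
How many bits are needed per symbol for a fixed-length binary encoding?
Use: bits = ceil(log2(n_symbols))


log2(2964) = 11.5333
Bracket: 2^11 = 2048 < 2964 <= 2^12 = 4096
So ceil(log2(2964)) = 12

bits = ceil(log2(2964)) = ceil(11.5333) = 12 bits


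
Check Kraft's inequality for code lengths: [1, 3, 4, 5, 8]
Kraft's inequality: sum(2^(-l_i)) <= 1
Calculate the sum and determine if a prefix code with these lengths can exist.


Sum = 2^(-1) + 2^(-3) + 2^(-4) + 2^(-5) + 2^(-8)
    = 0.5 + 0.125 + 0.0625 + 0.03125 + 0.00390625
    = 185/256 = 0.72265625
Since 0.72265625 <= 1, Kraft's inequality IS satisfied.
A prefix code with these lengths CAN exist.

Kraft sum = 0.72265625. Satisfied.


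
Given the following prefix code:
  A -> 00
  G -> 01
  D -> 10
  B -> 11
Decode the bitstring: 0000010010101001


Decoding step by step:
Bits 00 -> A
Bits 00 -> A
Bits 01 -> G
Bits 00 -> A
Bits 10 -> D
Bits 10 -> D
Bits 10 -> D
Bits 01 -> G


Decoded message: AAGADDDG


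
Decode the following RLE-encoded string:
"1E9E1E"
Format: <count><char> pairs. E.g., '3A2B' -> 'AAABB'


Expanding each <count><char> pair:
  1E -> 'E'
  9E -> 'EEEEEEEEE'
  1E -> 'E'

Decoded = EEEEEEEEEEE


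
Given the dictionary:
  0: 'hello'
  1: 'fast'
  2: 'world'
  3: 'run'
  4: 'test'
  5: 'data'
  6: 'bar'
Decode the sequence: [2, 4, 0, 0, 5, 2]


Look up each index in the dictionary:
  2 -> 'world'
  4 -> 'test'
  0 -> 'hello'
  0 -> 'hello'
  5 -> 'data'
  2 -> 'world'

Decoded: "world test hello hello data world"


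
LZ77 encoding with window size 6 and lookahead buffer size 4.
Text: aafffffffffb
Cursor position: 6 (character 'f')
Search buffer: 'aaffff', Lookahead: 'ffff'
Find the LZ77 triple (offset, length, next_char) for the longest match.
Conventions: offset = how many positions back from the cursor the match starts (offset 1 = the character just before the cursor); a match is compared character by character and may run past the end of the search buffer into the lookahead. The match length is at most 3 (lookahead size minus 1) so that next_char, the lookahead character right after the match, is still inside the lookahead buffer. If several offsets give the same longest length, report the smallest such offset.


Try each offset into the search buffer:
  offset=1 (pos 5, char 'f'): match length 3
  offset=2 (pos 4, char 'f'): match length 3
  offset=3 (pos 3, char 'f'): match length 3
  offset=4 (pos 2, char 'f'): match length 3
  offset=5 (pos 1, char 'a'): match length 0
  offset=6 (pos 0, char 'a'): match length 0
Longest match has length 3, found at offsets 1, 2, 3, 4; take the smallest, offset 1.
next_char = character at position 6 + 3 = 9 -> 'f'

Best match: offset=1, length=3 (matching 'fff' starting at position 5)
LZ77 triple: (1, 3, 'f')


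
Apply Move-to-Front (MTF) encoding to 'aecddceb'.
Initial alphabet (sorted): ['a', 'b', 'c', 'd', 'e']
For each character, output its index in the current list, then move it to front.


MTF encoding:
'a': index 0 in ['a', 'b', 'c', 'd', 'e'] -> ['a', 'b', 'c', 'd', 'e']
'e': index 4 in ['a', 'b', 'c', 'd', 'e'] -> ['e', 'a', 'b', 'c', 'd']
'c': index 3 in ['e', 'a', 'b', 'c', 'd'] -> ['c', 'e', 'a', 'b', 'd']
'd': index 4 in ['c', 'e', 'a', 'b', 'd'] -> ['d', 'c', 'e', 'a', 'b']
'd': index 0 in ['d', 'c', 'e', 'a', 'b'] -> ['d', 'c', 'e', 'a', 'b']
'c': index 1 in ['d', 'c', 'e', 'a', 'b'] -> ['c', 'd', 'e', 'a', 'b']
'e': index 2 in ['c', 'd', 'e', 'a', 'b'] -> ['e', 'c', 'd', 'a', 'b']
'b': index 4 in ['e', 'c', 'd', 'a', 'b'] -> ['b', 'e', 'c', 'd', 'a']


Output: [0, 4, 3, 4, 0, 1, 2, 4]


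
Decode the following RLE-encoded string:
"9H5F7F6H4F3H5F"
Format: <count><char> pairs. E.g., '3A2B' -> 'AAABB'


Expanding each <count><char> pair:
  9H -> 'HHHHHHHHH'
  5F -> 'FFFFF'
  7F -> 'FFFFFFF'
  6H -> 'HHHHHH'
  4F -> 'FFFF'
  3H -> 'HHH'
  5F -> 'FFFFF'

Decoded = HHHHHHHHHFFFFFFFFFFFFHHHHHHFFFFHHHFFFFF


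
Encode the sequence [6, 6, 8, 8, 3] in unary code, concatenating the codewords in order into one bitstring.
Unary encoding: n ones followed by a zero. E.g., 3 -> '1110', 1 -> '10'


Encode each number as n ones followed by a terminating 0:
  6 -> 1111110 (7 bits)
  6 -> 1111110 (7 bits)
  8 -> 111111110 (9 bits)
  8 -> 111111110 (9 bits)
  3 -> 1110 (4 bits)
Total length = 7 + 7 + 9 + 9 + 4 = 36 bits.

Unary([6, 6, 8, 8, 3]) = 111111011111101111111101111111101110 (36 bits)


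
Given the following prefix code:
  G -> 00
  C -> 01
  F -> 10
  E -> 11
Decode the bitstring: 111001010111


Decoding step by step:
Bits 11 -> E
Bits 10 -> F
Bits 01 -> C
Bits 01 -> C
Bits 01 -> C
Bits 11 -> E


Decoded message: EFCCCE


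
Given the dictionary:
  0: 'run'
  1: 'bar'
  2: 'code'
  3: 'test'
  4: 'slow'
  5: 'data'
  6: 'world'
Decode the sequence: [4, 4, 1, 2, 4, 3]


Look up each index in the dictionary:
  4 -> 'slow'
  4 -> 'slow'
  1 -> 'bar'
  2 -> 'code'
  4 -> 'slow'
  3 -> 'test'

Decoded: "slow slow bar code slow test"


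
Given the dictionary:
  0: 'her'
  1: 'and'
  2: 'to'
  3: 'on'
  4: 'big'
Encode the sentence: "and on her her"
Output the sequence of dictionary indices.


Look up each word in the dictionary:
  'and' -> 1
  'on' -> 3
  'her' -> 0
  'her' -> 0

Encoded: [1, 3, 0, 0]


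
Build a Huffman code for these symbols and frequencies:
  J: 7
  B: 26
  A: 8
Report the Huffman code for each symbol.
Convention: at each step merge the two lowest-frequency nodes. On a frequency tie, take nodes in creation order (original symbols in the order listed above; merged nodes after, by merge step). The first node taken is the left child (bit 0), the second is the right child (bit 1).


Huffman tree construction:
Step 1: Merge J(7) + A(8) = 15
Step 2: Merge (J+A)(15) + B(26) = 41
Read each symbol's code off the tree from the root (left child = 0, right child = 1).

Codes:
  J: 00 (length 2)
  B: 1 (length 1)
  A: 01 (length 2)
Average code length: 56/41 = 1.3659 bits/symbol


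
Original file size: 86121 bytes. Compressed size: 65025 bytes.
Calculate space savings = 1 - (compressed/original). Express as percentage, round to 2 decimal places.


ratio = compressed/original = 65025/86121 = 0.755042
savings = 1 - ratio = 1 - 0.755042 = 0.244958
as a percentage: 0.244958 * 100 = 24.5%

Space savings = 1 - 65025/86121 = 24.5%


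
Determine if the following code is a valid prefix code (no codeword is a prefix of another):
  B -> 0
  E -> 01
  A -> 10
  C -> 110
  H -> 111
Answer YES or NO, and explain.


Checking each pair (does one codeword prefix another?):
  B='0' vs E='01': prefix -- VIOLATION

NO -- this is NOT a valid prefix code. B (0) is a prefix of E (01).


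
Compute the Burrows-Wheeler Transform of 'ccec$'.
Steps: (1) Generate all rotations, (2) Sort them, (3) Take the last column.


Rotations (sorted):
  0: $ccec -> last char: c
  1: c$cce -> last char: e
  2: ccec$ -> last char: $
  3: cec$c -> last char: c
  4: ec$cc -> last char: c


BWT = ce$cc


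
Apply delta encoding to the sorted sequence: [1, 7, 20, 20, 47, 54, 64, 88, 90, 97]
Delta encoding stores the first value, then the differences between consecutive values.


First value: 1
Deltas:
  7 - 1 = 6
  20 - 7 = 13
  20 - 20 = 0
  47 - 20 = 27
  54 - 47 = 7
  64 - 54 = 10
  88 - 64 = 24
  90 - 88 = 2
  97 - 90 = 7


Delta encoded: [1, 6, 13, 0, 27, 7, 10, 24, 2, 7]


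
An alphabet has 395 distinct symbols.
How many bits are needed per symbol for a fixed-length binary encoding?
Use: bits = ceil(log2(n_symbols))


log2(395) = 8.6257
Bracket: 2^8 = 256 < 395 <= 2^9 = 512
So ceil(log2(395)) = 9

bits = ceil(log2(395)) = ceil(8.6257) = 9 bits


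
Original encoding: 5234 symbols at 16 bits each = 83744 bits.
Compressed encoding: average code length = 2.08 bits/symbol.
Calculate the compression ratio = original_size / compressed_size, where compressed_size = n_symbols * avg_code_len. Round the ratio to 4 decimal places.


original_size = n_symbols * orig_bits = 5234 * 16 = 83744 bits
compressed_size = n_symbols * avg_code_len = 5234 * 2.08 = 10886.72 bits
ratio = original_size / compressed_size = 83744 / 10886.72 = 7.6923

Compression ratio = 7.6923


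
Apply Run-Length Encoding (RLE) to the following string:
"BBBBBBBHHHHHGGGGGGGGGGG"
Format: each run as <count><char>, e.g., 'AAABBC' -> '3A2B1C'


Scanning runs left to right:
  i=0: run of 'B' x 7 -> '7B'
  i=7: run of 'H' x 5 -> '5H'
  i=12: run of 'G' x 11 -> '11G'

RLE = 7B5H11G


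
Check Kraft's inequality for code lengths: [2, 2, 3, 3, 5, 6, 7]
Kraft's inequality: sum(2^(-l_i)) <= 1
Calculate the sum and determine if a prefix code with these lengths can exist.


Sum = 2^(-2) + 2^(-2) + 2^(-3) + 2^(-3) + 2^(-5) + 2^(-6) + 2^(-7)
    = 0.25 + 0.25 + 0.125 + 0.125 + 0.03125 + 0.015625 + 0.0078125
    = 103/128 = 0.8046875
Since 0.8046875 <= 1, Kraft's inequality IS satisfied.
A prefix code with these lengths CAN exist.

Kraft sum = 0.8046875. Satisfied.


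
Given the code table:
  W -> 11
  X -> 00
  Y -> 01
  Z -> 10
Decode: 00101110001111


Decoding:
00 -> X
10 -> Z
11 -> W
10 -> Z
00 -> X
11 -> W
11 -> W


Result: XZWZXWW


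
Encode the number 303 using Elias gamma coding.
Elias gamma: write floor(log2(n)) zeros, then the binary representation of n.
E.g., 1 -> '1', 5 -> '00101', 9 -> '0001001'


num_bits = floor(log2(303)) + 1 = 9
leading_zeros = num_bits - 1 = 8
binary(303) = 100101111

Elias gamma(303) = '00000000' + '100101111' = 00000000100101111 (17 bits)


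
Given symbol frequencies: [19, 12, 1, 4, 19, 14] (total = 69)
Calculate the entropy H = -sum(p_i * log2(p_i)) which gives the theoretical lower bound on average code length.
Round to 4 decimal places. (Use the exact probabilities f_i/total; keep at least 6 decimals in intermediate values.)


Per-symbol terms -p_i * log2(p_i) with p_i = f_i/69:
  p = 19/69 = 0.275362: log2(p) = -1.860597, -p*log2(p) = 0.512338
  p = 12/69 = 0.173913: log2(p) = -2.523562, -p*log2(p) = 0.438880
  p = 1/69 = 0.014493: log2(p) = -6.108524, -p*log2(p) = 0.088529
  p = 4/69 = 0.057971: log2(p) = -4.108524, -p*log2(p) = 0.238175
  p = 19/69 = 0.275362: log2(p) = -1.860597, -p*log2(p) = 0.512338
  p = 14/69 = 0.202899: log2(p) = -2.301170, -p*log2(p) = 0.466904
H = 0.512338 + 0.438880 + 0.088529 + 0.238175 + 0.512338 + 0.466904 = 2.257164

H = 2.2572 bits/symbol


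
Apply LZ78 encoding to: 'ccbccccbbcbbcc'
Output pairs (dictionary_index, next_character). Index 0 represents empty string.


LZ78 encoding steps:
Dictionary: {0: ''}
Step 1: w='' (idx 0), next='c' -> output (0, 'c'), add 'c' as idx 1
Step 2: w='c' (idx 1), next='b' -> output (1, 'b'), add 'cb' as idx 2
Step 3: w='c' (idx 1), next='c' -> output (1, 'c'), add 'cc' as idx 3
Step 4: w='cc' (idx 3), next='b' -> output (3, 'b'), add 'ccb' as idx 4
Step 5: w='' (idx 0), next='b' -> output (0, 'b'), add 'b' as idx 5
Step 6: w='cb' (idx 2), next='b' -> output (2, 'b'), add 'cbb' as idx 6
Step 7: w='cc' (idx 3), end of input -> output (3, '')


Encoded: [(0, 'c'), (1, 'b'), (1, 'c'), (3, 'b'), (0, 'b'), (2, 'b'), (3, '')]


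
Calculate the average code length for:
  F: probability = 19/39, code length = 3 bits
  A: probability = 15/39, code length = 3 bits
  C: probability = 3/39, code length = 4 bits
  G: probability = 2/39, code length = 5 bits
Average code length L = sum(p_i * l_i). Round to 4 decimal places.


Weighted contributions p_i * l_i:
  F: (19/39) * 3 = 57/39
  A: (15/39) * 3 = 45/39
  C: (3/39) * 4 = 12/39
  G: (2/39) * 5 = 10/39
Sum = (57 + 45 + 12 + 10)/39 = 124/39

L = 124/39 = 3.1795 bits/symbol


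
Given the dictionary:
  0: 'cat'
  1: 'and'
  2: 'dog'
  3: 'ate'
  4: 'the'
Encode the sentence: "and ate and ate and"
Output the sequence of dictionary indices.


Look up each word in the dictionary:
  'and' -> 1
  'ate' -> 3
  'and' -> 1
  'ate' -> 3
  'and' -> 1

Encoded: [1, 3, 1, 3, 1]


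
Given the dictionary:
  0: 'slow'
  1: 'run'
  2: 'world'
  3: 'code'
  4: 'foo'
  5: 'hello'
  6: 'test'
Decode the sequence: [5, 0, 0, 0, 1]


Look up each index in the dictionary:
  5 -> 'hello'
  0 -> 'slow'
  0 -> 'slow'
  0 -> 'slow'
  1 -> 'run'

Decoded: "hello slow slow slow run"


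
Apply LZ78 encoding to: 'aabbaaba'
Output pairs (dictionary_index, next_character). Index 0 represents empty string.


LZ78 encoding steps:
Dictionary: {0: ''}
Step 1: w='' (idx 0), next='a' -> output (0, 'a'), add 'a' as idx 1
Step 2: w='a' (idx 1), next='b' -> output (1, 'b'), add 'ab' as idx 2
Step 3: w='' (idx 0), next='b' -> output (0, 'b'), add 'b' as idx 3
Step 4: w='a' (idx 1), next='a' -> output (1, 'a'), add 'aa' as idx 4
Step 5: w='b' (idx 3), next='a' -> output (3, 'a'), add 'ba' as idx 5


Encoded: [(0, 'a'), (1, 'b'), (0, 'b'), (1, 'a'), (3, 'a')]


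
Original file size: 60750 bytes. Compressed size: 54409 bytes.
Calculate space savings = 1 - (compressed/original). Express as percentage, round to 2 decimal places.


ratio = compressed/original = 54409/60750 = 0.895621
savings = 1 - ratio = 1 - 0.895621 = 0.104379
as a percentage: 0.104379 * 100 = 10.44%

Space savings = 1 - 54409/60750 = 10.44%


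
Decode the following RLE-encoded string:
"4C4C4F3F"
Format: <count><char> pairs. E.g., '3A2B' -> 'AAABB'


Expanding each <count><char> pair:
  4C -> 'CCCC'
  4C -> 'CCCC'
  4F -> 'FFFF'
  3F -> 'FFF'

Decoded = CCCCCCCCFFFFFFF


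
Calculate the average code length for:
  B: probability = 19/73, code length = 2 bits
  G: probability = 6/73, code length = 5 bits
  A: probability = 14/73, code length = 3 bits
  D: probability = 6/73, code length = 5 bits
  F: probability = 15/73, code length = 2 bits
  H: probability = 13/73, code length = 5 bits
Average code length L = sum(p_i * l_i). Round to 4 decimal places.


Weighted contributions p_i * l_i:
  B: (19/73) * 2 = 38/73
  G: (6/73) * 5 = 30/73
  A: (14/73) * 3 = 42/73
  D: (6/73) * 5 = 30/73
  F: (15/73) * 2 = 30/73
  H: (13/73) * 5 = 65/73
Sum = (38 + 30 + 42 + 30 + 30 + 65)/73 = 235/73

L = 235/73 = 3.2192 bits/symbol


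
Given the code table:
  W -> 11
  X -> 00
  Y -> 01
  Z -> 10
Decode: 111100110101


Decoding:
11 -> W
11 -> W
00 -> X
11 -> W
01 -> Y
01 -> Y


Result: WWXWYY


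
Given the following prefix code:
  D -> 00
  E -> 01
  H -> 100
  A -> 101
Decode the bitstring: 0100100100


Decoding step by step:
Bits 01 -> E
Bits 00 -> D
Bits 100 -> H
Bits 100 -> H


Decoded message: EDHH


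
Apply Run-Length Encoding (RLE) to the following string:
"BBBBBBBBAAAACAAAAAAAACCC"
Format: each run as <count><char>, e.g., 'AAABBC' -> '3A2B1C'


Scanning runs left to right:
  i=0: run of 'B' x 8 -> '8B'
  i=8: run of 'A' x 4 -> '4A'
  i=12: run of 'C' x 1 -> '1C'
  i=13: run of 'A' x 8 -> '8A'
  i=21: run of 'C' x 3 -> '3C'

RLE = 8B4A1C8A3C


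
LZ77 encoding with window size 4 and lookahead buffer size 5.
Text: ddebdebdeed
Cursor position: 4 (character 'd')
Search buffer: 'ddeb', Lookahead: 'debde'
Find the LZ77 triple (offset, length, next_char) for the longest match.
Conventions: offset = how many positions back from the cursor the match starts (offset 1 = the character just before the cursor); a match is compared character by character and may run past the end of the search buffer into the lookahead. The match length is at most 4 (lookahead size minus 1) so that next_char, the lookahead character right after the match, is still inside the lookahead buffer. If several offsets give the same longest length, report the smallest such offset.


Try each offset into the search buffer:
  offset=1 (pos 3, char 'b'): match length 0
  offset=2 (pos 2, char 'e'): match length 0
  offset=3 (pos 1, char 'd'): match length 4
  offset=4 (pos 0, char 'd'): match length 1
Longest match has length 4 at offset 3.
next_char = character at position 4 + 4 = 8 -> 'e'

Best match: offset=3, length=4 (matching 'debd' starting at position 1)
LZ77 triple: (3, 4, 'e')


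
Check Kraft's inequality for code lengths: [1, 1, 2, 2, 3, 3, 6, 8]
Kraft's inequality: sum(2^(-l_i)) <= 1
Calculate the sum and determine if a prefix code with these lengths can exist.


Sum = 2^(-1) + 2^(-1) + 2^(-2) + 2^(-2) + 2^(-3) + 2^(-3) + 2^(-6) + 2^(-8)
    = 0.5 + 0.5 + 0.25 + 0.25 + 0.125 + 0.125 + 0.015625 + 0.00390625
    = 453/256 = 1.76953125
Since 1.76953125 > 1, Kraft's inequality is NOT satisfied.
A prefix code with these lengths CANNOT exist.

Kraft sum = 1.76953125. Not satisfied.


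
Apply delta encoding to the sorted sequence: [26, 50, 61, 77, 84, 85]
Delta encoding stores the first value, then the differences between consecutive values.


First value: 26
Deltas:
  50 - 26 = 24
  61 - 50 = 11
  77 - 61 = 16
  84 - 77 = 7
  85 - 84 = 1


Delta encoded: [26, 24, 11, 16, 7, 1]


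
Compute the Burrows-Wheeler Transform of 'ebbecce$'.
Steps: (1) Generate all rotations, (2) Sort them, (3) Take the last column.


Rotations (sorted):
  0: $ebbecce -> last char: e
  1: bbecce$e -> last char: e
  2: becce$eb -> last char: b
  3: cce$ebbe -> last char: e
  4: ce$ebbec -> last char: c
  5: e$ebbecc -> last char: c
  6: ebbecce$ -> last char: $
  7: ecce$ebb -> last char: b


BWT = eebecc$b


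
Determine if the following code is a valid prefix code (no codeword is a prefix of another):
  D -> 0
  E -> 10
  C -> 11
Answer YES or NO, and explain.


Checking each pair (does one codeword prefix another?):
  D='0' vs E='10': no prefix
  D='0' vs C='11': no prefix
  E='10' vs D='0': no prefix
  E='10' vs C='11': no prefix
  C='11' vs D='0': no prefix
  C='11' vs E='10': no prefix
No violation found over all pairs.

YES -- this is a valid prefix code. No codeword is a prefix of any other codeword.


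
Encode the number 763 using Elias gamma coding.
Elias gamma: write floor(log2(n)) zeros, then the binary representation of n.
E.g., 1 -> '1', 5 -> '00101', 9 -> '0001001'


num_bits = floor(log2(763)) + 1 = 10
leading_zeros = num_bits - 1 = 9
binary(763) = 1011111011

Elias gamma(763) = '000000000' + '1011111011' = 0000000001011111011 (19 bits)


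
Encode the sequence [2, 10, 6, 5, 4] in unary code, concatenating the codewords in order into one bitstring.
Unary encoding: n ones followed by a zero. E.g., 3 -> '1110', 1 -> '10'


Encode each number as n ones followed by a terminating 0:
  2 -> 110 (3 bits)
  10 -> 11111111110 (11 bits)
  6 -> 1111110 (7 bits)
  5 -> 111110 (6 bits)
  4 -> 11110 (5 bits)
Total length = 3 + 11 + 7 + 6 + 5 = 32 bits.

Unary([2, 10, 6, 5, 4]) = 11011111111110111111011111011110 (32 bits)


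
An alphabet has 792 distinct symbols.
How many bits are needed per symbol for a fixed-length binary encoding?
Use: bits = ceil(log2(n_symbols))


log2(792) = 9.6294
Bracket: 2^9 = 512 < 792 <= 2^10 = 1024
So ceil(log2(792)) = 10

bits = ceil(log2(792)) = ceil(9.6294) = 10 bits


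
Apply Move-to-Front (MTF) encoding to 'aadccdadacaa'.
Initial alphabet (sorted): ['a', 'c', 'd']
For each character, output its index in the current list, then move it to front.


MTF encoding:
'a': index 0 in ['a', 'c', 'd'] -> ['a', 'c', 'd']
'a': index 0 in ['a', 'c', 'd'] -> ['a', 'c', 'd']
'd': index 2 in ['a', 'c', 'd'] -> ['d', 'a', 'c']
'c': index 2 in ['d', 'a', 'c'] -> ['c', 'd', 'a']
'c': index 0 in ['c', 'd', 'a'] -> ['c', 'd', 'a']
'd': index 1 in ['c', 'd', 'a'] -> ['d', 'c', 'a']
'a': index 2 in ['d', 'c', 'a'] -> ['a', 'd', 'c']
'd': index 1 in ['a', 'd', 'c'] -> ['d', 'a', 'c']
'a': index 1 in ['d', 'a', 'c'] -> ['a', 'd', 'c']
'c': index 2 in ['a', 'd', 'c'] -> ['c', 'a', 'd']
'a': index 1 in ['c', 'a', 'd'] -> ['a', 'c', 'd']
'a': index 0 in ['a', 'c', 'd'] -> ['a', 'c', 'd']


Output: [0, 0, 2, 2, 0, 1, 2, 1, 1, 2, 1, 0]


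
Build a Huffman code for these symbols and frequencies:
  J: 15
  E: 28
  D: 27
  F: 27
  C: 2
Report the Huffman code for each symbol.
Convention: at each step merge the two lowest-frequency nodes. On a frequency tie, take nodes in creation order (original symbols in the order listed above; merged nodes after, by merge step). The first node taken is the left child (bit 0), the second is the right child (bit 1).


Huffman tree construction:
Step 1: Merge C(2) + J(15) = 17
Step 2: Merge (C+J)(17) + D(27) = 44
Step 3: Merge F(27) + E(28) = 55
Step 4: Merge ((C+J)+D)(44) + (F+E)(55) = 99
Read each symbol's code off the tree from the root (left child = 0, right child = 1).

Codes:
  J: 001 (length 3)
  E: 11 (length 2)
  D: 01 (length 2)
  F: 10 (length 2)
  C: 000 (length 3)
Average code length: 215/99 = 2.1717 bits/symbol


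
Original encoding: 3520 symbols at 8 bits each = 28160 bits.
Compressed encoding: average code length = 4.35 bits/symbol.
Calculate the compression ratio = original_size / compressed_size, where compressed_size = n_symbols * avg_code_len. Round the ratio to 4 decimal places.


original_size = n_symbols * orig_bits = 3520 * 8 = 28160 bits
compressed_size = n_symbols * avg_code_len = 3520 * 4.35 = 15312.0 bits
ratio = original_size / compressed_size = 28160 / 15312.0 = 1.8391

Compression ratio = 1.8391


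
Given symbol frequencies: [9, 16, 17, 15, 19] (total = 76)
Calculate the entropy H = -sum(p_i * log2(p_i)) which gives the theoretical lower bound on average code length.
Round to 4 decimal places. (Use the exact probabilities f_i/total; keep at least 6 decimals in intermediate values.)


Per-symbol terms -p_i * log2(p_i) with p_i = f_i/76:
  p = 9/76 = 0.118421: log2(p) = -3.078003, -p*log2(p) = 0.364500
  p = 16/76 = 0.210526: log2(p) = -2.247928, -p*log2(p) = 0.473248
  p = 17/76 = 0.223684: log2(p) = -2.160465, -p*log2(p) = 0.483262
  p = 15/76 = 0.197368: log2(p) = -2.341037, -p*log2(p) = 0.462047
  p = 19/76 = 0.250000: log2(p) = -2.000000, -p*log2(p) = 0.500000
H = 0.364500 + 0.473248 + 0.483262 + 0.462047 + 0.500000 = 2.283057

H = 2.2831 bits/symbol


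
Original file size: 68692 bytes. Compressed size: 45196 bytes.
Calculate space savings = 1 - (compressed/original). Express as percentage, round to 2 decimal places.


ratio = compressed/original = 45196/68692 = 0.657951
savings = 1 - ratio = 1 - 0.657951 = 0.342049
as a percentage: 0.342049 * 100 = 34.2%

Space savings = 1 - 45196/68692 = 34.2%


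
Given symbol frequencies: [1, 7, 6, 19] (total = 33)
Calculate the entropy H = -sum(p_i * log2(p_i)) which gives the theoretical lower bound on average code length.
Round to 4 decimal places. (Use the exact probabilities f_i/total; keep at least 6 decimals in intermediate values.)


Per-symbol terms -p_i * log2(p_i) with p_i = f_i/33:
  p = 1/33 = 0.030303: log2(p) = -5.044394, -p*log2(p) = 0.152860
  p = 7/33 = 0.212121: log2(p) = -2.237039, -p*log2(p) = 0.474523
  p = 6/33 = 0.181818: log2(p) = -2.459432, -p*log2(p) = 0.447169
  p = 19/33 = 0.575758: log2(p) = -0.796467, -p*log2(p) = 0.458572
H = 0.152860 + 0.474523 + 0.447169 + 0.458572 = 1.533124

H = 1.5331 bits/symbol


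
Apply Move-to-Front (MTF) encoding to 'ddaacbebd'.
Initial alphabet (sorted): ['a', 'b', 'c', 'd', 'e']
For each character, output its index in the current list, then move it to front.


MTF encoding:
'd': index 3 in ['a', 'b', 'c', 'd', 'e'] -> ['d', 'a', 'b', 'c', 'e']
'd': index 0 in ['d', 'a', 'b', 'c', 'e'] -> ['d', 'a', 'b', 'c', 'e']
'a': index 1 in ['d', 'a', 'b', 'c', 'e'] -> ['a', 'd', 'b', 'c', 'e']
'a': index 0 in ['a', 'd', 'b', 'c', 'e'] -> ['a', 'd', 'b', 'c', 'e']
'c': index 3 in ['a', 'd', 'b', 'c', 'e'] -> ['c', 'a', 'd', 'b', 'e']
'b': index 3 in ['c', 'a', 'd', 'b', 'e'] -> ['b', 'c', 'a', 'd', 'e']
'e': index 4 in ['b', 'c', 'a', 'd', 'e'] -> ['e', 'b', 'c', 'a', 'd']
'b': index 1 in ['e', 'b', 'c', 'a', 'd'] -> ['b', 'e', 'c', 'a', 'd']
'd': index 4 in ['b', 'e', 'c', 'a', 'd'] -> ['d', 'b', 'e', 'c', 'a']


Output: [3, 0, 1, 0, 3, 3, 4, 1, 4]


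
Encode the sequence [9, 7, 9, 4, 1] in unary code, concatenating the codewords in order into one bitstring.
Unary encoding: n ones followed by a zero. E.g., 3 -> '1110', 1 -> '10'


Encode each number as n ones followed by a terminating 0:
  9 -> 1111111110 (10 bits)
  7 -> 11111110 (8 bits)
  9 -> 1111111110 (10 bits)
  4 -> 11110 (5 bits)
  1 -> 10 (2 bits)
Total length = 10 + 8 + 10 + 5 + 2 = 35 bits.

Unary([9, 7, 9, 4, 1]) = 11111111101111111011111111101111010 (35 bits)


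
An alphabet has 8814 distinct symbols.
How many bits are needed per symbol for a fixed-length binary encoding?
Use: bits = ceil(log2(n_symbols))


log2(8814) = 13.1056
Bracket: 2^13 = 8192 < 8814 <= 2^14 = 16384
So ceil(log2(8814)) = 14

bits = ceil(log2(8814)) = ceil(13.1056) = 14 bits


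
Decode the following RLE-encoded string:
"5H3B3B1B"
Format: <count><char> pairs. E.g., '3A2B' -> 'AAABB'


Expanding each <count><char> pair:
  5H -> 'HHHHH'
  3B -> 'BBB'
  3B -> 'BBB'
  1B -> 'B'

Decoded = HHHHHBBBBBBB


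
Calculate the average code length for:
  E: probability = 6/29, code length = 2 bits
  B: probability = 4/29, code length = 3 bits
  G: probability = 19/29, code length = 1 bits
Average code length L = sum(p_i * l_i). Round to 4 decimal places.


Weighted contributions p_i * l_i:
  E: (6/29) * 2 = 12/29
  B: (4/29) * 3 = 12/29
  G: (19/29) * 1 = 19/29
Sum = (12 + 12 + 19)/29 = 43/29

L = 43/29 = 1.4828 bits/symbol


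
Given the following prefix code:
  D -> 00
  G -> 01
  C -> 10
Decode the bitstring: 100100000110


Decoding step by step:
Bits 10 -> C
Bits 01 -> G
Bits 00 -> D
Bits 00 -> D
Bits 01 -> G
Bits 10 -> C


Decoded message: CGDDGC


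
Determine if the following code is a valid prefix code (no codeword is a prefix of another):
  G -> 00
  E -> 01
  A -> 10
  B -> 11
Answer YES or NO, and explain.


Checking each pair (does one codeword prefix another?):
  G='00' vs E='01': no prefix
  G='00' vs A='10': no prefix
  G='00' vs B='11': no prefix
  E='01' vs G='00': no prefix
  E='01' vs A='10': no prefix
  E='01' vs B='11': no prefix
  A='10' vs G='00': no prefix
  A='10' vs E='01': no prefix
  A='10' vs B='11': no prefix
  B='11' vs G='00': no prefix
  B='11' vs E='01': no prefix
  B='11' vs A='10': no prefix
No violation found over all pairs.

YES -- this is a valid prefix code. No codeword is a prefix of any other codeword.


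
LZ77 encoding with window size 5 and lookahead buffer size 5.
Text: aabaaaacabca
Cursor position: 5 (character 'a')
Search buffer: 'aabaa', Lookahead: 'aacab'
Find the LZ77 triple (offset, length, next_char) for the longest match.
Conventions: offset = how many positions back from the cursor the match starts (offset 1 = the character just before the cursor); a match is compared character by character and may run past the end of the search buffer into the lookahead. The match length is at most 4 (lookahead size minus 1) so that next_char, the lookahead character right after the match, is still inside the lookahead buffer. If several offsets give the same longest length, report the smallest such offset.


Try each offset into the search buffer:
  offset=1 (pos 4, char 'a'): match length 2
  offset=2 (pos 3, char 'a'): match length 2
  offset=3 (pos 2, char 'b'): match length 0
  offset=4 (pos 1, char 'a'): match length 1
  offset=5 (pos 0, char 'a'): match length 2
Longest match has length 2, found at offsets 1, 2, 5; take the smallest, offset 1.
next_char = character at position 5 + 2 = 7 -> 'c'

Best match: offset=1, length=2 (matching 'aa' starting at position 4)
LZ77 triple: (1, 2, 'c')


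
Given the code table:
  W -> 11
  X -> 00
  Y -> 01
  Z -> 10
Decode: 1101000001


Decoding:
11 -> W
01 -> Y
00 -> X
00 -> X
01 -> Y


Result: WYXXY


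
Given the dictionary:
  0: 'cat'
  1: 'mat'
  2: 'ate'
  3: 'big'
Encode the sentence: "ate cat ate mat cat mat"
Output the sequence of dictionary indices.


Look up each word in the dictionary:
  'ate' -> 2
  'cat' -> 0
  'ate' -> 2
  'mat' -> 1
  'cat' -> 0
  'mat' -> 1

Encoded: [2, 0, 2, 1, 0, 1]


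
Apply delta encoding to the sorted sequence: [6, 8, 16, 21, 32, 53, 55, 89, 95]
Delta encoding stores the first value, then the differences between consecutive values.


First value: 6
Deltas:
  8 - 6 = 2
  16 - 8 = 8
  21 - 16 = 5
  32 - 21 = 11
  53 - 32 = 21
  55 - 53 = 2
  89 - 55 = 34
  95 - 89 = 6


Delta encoded: [6, 2, 8, 5, 11, 21, 2, 34, 6]


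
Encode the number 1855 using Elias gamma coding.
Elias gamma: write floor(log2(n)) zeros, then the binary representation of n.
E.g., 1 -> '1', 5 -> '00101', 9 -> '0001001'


num_bits = floor(log2(1855)) + 1 = 11
leading_zeros = num_bits - 1 = 10
binary(1855) = 11100111111

Elias gamma(1855) = '0000000000' + '11100111111' = 000000000011100111111 (21 bits)


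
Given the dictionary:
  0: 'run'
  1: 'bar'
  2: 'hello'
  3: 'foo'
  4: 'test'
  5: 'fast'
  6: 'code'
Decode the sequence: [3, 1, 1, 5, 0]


Look up each index in the dictionary:
  3 -> 'foo'
  1 -> 'bar'
  1 -> 'bar'
  5 -> 'fast'
  0 -> 'run'

Decoded: "foo bar bar fast run"


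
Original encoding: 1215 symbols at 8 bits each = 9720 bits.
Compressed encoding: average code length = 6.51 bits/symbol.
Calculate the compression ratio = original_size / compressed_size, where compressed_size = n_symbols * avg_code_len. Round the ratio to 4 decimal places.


original_size = n_symbols * orig_bits = 1215 * 8 = 9720 bits
compressed_size = n_symbols * avg_code_len = 1215 * 6.51 = 7909.65 bits
ratio = original_size / compressed_size = 9720 / 7909.65 = 1.2289

Compression ratio = 1.2289


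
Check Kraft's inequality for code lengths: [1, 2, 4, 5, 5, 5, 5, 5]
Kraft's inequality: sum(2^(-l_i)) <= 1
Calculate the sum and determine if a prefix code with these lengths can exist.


Sum = 2^(-1) + 2^(-2) + 2^(-4) + 2^(-5) + 2^(-5) + 2^(-5) + 2^(-5) + 2^(-5)
    = 0.5 + 0.25 + 0.0625 + 0.03125 + 0.03125 + 0.03125 + 0.03125 + 0.03125
    = 31/32 = 0.96875
Since 0.96875 <= 1, Kraft's inequality IS satisfied.
A prefix code with these lengths CAN exist.

Kraft sum = 0.96875. Satisfied.


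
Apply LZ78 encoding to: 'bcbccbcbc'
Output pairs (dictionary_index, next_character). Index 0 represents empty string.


LZ78 encoding steps:
Dictionary: {0: ''}
Step 1: w='' (idx 0), next='b' -> output (0, 'b'), add 'b' as idx 1
Step 2: w='' (idx 0), next='c' -> output (0, 'c'), add 'c' as idx 2
Step 3: w='b' (idx 1), next='c' -> output (1, 'c'), add 'bc' as idx 3
Step 4: w='c' (idx 2), next='b' -> output (2, 'b'), add 'cb' as idx 4
Step 5: w='cb' (idx 4), next='c' -> output (4, 'c'), add 'cbc' as idx 5


Encoded: [(0, 'b'), (0, 'c'), (1, 'c'), (2, 'b'), (4, 'c')]


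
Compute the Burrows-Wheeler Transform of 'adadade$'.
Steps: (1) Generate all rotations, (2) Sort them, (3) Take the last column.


Rotations (sorted):
  0: $adadade -> last char: e
  1: adadade$ -> last char: $
  2: adade$ad -> last char: d
  3: ade$adad -> last char: d
  4: dadade$a -> last char: a
  5: dade$ada -> last char: a
  6: de$adada -> last char: a
  7: e$adadad -> last char: d


BWT = e$ddaaad
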